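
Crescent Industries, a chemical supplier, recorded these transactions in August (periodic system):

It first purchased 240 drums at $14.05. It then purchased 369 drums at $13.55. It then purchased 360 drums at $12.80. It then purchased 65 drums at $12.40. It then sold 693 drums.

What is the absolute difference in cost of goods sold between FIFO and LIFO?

FIFO COGS: 240 @ $14.05 + 369 @ $13.55 + 84 @ $12.80 = $9,447.15
LIFO COGS: 65 @ $12.40 + 360 @ $12.80 + 268 @ $13.55 = $9,045.40
Difference = |$9,447.15 − $9,045.40| = $401.75

$401.75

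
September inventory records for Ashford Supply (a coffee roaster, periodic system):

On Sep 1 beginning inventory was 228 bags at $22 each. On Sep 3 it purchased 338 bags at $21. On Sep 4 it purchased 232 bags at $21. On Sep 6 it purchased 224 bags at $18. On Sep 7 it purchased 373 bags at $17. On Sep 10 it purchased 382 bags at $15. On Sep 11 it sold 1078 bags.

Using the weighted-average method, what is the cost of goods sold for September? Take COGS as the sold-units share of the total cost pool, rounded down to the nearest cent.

Sep 11, sell 1078: 1078/1777 × $33,089.00 → $20,073.12
Ending inventory (cost pool remaining) = $13,015.88

COGS = $20,073.12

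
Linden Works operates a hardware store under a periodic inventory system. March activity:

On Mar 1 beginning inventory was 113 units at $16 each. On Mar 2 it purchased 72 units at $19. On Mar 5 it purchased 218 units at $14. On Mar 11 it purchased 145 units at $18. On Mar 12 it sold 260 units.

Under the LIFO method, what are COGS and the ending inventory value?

Mar 12, 260 sold [LIFO — newest first]: 145 @ $18 + 115 @ $14 = $4,220
Ending inventory: 113 @ $16 + 72 @ $19 + 103 @ $14 = $4,618
Check: goods available $8,838 = COGS $4,220 + ending $4,618

COGS = $4,220; ending inventory = $4,618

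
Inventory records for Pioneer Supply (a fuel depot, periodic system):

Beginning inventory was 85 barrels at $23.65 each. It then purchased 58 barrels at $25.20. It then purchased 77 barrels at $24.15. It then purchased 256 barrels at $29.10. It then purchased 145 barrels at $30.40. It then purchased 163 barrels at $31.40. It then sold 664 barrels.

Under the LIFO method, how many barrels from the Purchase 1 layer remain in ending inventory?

Sale 1 (664) [LIFO — newest first]: 163 @ $31.40 + 145 @ $30.40 + 256 @ $29.10 + 77 @ $24.15 + 23 @ $25.20 = $19,414.95
Ending inventory: 85 @ $23.65 + 35 @ $25.20 = $2,892.25

35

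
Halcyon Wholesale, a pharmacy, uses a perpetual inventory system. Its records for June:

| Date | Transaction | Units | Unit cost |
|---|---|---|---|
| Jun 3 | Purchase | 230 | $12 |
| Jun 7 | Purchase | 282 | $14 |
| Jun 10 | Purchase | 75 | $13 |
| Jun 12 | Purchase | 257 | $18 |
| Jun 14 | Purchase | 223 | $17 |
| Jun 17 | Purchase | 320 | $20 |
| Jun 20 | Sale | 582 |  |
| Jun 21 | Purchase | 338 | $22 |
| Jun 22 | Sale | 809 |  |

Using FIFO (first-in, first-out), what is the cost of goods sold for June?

COGS = $22,588

Jun 20, 582 sold [FIFO — oldest first]: 230 @ $12 + 282 @ $14 + 70 @ $13 = $7,618
Jun 22, 809 sold [FIFO — oldest first]: 5 @ $13 + 257 @ $18 + 223 @ $17 + 320 @ $20 + 4 @ $22 = $14,970
Total COGS = $7,618 + $14,970 = $22,588
Ending inventory: 334 @ $22 = $7,348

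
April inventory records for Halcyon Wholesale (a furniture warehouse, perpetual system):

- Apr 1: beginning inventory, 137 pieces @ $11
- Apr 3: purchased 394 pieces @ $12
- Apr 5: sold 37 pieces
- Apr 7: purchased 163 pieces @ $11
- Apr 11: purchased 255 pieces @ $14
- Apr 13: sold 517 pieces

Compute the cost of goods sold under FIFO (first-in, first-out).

Apr 5, 37 sold [FIFO — oldest first]: 37 @ $11 = $407
Apr 13, 517 sold [FIFO — oldest first]: 100 @ $11 + 394 @ $12 + 23 @ $11 = $6,081
Total COGS = $407 + $6,081 = $6,488
Ending inventory: 140 @ $11 + 255 @ $14 = $5,110

COGS = $6,488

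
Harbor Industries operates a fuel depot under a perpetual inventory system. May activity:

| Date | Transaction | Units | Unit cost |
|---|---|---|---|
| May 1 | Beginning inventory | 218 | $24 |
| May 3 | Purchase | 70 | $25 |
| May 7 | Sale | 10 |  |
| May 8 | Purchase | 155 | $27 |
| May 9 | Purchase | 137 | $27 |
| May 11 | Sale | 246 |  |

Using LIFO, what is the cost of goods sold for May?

COGS = $6,892

May 7, 10 sold [LIFO — newest first]: 10 @ $25 = $250
May 11, 246 sold [LIFO — newest first]: 137 @ $27 + 109 @ $27 = $6,642
Total COGS = $250 + $6,642 = $6,892
Ending inventory: 218 @ $24 + 60 @ $25 + 46 @ $27 = $7,974
Check: goods available $14,866 = COGS $6,892 + ending $7,974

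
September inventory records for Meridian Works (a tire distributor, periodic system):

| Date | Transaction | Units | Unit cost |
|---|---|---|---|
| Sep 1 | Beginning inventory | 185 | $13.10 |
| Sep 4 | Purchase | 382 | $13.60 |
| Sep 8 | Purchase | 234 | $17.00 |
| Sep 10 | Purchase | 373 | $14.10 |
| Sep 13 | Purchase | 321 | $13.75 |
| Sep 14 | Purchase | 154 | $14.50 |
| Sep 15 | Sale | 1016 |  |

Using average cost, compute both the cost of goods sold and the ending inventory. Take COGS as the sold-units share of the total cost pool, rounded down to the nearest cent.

Sep 15, sell 1016: 1016/1649 × $23,502.75 → $14,480.77
Ending inventory (cost pool remaining) = $9,021.98
Check: goods available $23,502.75 = COGS $14,480.77 + ending $9,021.98

COGS = $14,480.77; ending inventory = $9,021.98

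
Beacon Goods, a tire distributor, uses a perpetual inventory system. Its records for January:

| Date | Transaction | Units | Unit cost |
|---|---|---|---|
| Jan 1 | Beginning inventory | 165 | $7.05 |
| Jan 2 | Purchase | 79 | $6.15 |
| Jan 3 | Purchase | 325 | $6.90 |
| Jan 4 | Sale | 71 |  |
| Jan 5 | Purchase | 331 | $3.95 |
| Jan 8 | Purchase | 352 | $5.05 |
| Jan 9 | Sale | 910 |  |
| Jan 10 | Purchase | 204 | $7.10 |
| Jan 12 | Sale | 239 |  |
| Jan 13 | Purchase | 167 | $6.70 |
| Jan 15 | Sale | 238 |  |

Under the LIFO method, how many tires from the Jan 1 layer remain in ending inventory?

165

Jan 4, 71 sold [LIFO — newest first]: 71 @ $6.90 = $489.90
Jan 9, 910 sold [LIFO — newest first]: 352 @ $5.05 + 331 @ $3.95 + 227 @ $6.90 = $4,651.35
Jan 12, 239 sold [LIFO — newest first]: 204 @ $7.10 + 27 @ $6.90 + 8 @ $6.15 = $1,683.90
Jan 15, 238 sold [LIFO — newest first]: 167 @ $6.70 + 71 @ $6.15 = $1,555.55
Total COGS = $489.90 + $4,651.35 + $1,683.90 + $1,555.55 = $8,380.70
Ending inventory: 165 @ $7.05 = $1,163.25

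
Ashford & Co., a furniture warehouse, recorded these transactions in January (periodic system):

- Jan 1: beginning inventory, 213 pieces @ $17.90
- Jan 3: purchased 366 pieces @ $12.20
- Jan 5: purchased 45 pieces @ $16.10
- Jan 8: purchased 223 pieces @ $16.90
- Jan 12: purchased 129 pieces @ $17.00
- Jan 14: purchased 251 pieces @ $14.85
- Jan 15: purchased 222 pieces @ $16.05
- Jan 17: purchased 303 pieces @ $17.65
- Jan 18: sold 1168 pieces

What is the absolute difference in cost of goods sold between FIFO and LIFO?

$1,428.80

FIFO COGS: 213 @ $17.90 + 366 @ $12.20 + 45 @ $16.10 + 223 @ $16.90 + 129 @ $17.00 + 192 @ $14.85 = $17,815.30
LIFO COGS: 303 @ $17.65 + 222 @ $16.05 + 251 @ $14.85 + 129 @ $17.00 + 223 @ $16.90 + 40 @ $16.10 = $19,244.10
Difference = |$17,815.30 − $19,244.10| = $1,428.80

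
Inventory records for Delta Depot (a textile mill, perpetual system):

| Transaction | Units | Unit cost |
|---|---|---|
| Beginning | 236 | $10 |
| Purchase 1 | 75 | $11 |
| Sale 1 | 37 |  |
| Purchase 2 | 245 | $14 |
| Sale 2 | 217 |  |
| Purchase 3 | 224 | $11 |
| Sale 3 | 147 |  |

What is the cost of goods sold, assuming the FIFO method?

COGS = $4,445

Sale 1 (37) [FIFO — oldest first]: 37 @ $10 = $370
Sale 2 (217) [FIFO — oldest first]: 199 @ $10 + 18 @ $11 = $2,188
Sale 3 (147) [FIFO — oldest first]: 57 @ $11 + 90 @ $14 = $1,887
Total COGS = $370 + $2,188 + $1,887 = $4,445
Ending inventory: 155 @ $14 + 224 @ $11 = $4,634
Check: goods available $9,079 = COGS $4,445 + ending $4,634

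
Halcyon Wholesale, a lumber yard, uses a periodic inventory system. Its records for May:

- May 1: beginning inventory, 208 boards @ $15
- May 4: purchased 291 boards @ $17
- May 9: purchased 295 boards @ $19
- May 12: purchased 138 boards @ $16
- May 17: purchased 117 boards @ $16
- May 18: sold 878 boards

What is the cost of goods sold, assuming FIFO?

May 18, 878 sold [FIFO — oldest first]: 208 @ $15 + 291 @ $17 + 295 @ $19 + 84 @ $16 = $15,016
Ending inventory: 54 @ $16 + 117 @ $16 = $2,736

COGS = $15,016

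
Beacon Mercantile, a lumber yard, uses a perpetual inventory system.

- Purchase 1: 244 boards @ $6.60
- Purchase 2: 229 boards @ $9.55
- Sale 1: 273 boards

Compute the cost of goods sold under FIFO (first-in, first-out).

Sale 1 (273) [FIFO — oldest first]: 244 @ $6.60 + 29 @ $9.55 = $1,887.35
Ending inventory: 200 @ $9.55 = $1,910.00

COGS = $1,887.35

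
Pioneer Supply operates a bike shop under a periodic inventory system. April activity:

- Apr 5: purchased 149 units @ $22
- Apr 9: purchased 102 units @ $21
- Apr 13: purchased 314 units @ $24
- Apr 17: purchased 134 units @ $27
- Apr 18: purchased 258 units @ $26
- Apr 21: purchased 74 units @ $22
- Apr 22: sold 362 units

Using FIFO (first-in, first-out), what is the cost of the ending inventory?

Ending inventory = $16,826

Apr 22, 362 sold [FIFO — oldest first]: 149 @ $22 + 102 @ $21 + 111 @ $24 = $8,084
Ending inventory: 203 @ $24 + 134 @ $27 + 258 @ $26 + 74 @ $22 = $16,826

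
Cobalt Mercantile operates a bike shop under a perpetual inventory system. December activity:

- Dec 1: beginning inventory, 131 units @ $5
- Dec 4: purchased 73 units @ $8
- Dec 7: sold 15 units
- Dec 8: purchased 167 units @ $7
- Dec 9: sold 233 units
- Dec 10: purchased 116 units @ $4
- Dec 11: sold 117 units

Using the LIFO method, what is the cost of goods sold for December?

COGS = $2,262

Dec 7, 15 sold [LIFO — newest first]: 15 @ $8 = $120
Dec 9, 233 sold [LIFO — newest first]: 167 @ $7 + 58 @ $8 + 8 @ $5 = $1,673
Dec 11, 117 sold [LIFO — newest first]: 116 @ $4 + 1 @ $5 = $469
Total COGS = $120 + $1,673 + $469 = $2,262
Ending inventory: 122 @ $5 = $610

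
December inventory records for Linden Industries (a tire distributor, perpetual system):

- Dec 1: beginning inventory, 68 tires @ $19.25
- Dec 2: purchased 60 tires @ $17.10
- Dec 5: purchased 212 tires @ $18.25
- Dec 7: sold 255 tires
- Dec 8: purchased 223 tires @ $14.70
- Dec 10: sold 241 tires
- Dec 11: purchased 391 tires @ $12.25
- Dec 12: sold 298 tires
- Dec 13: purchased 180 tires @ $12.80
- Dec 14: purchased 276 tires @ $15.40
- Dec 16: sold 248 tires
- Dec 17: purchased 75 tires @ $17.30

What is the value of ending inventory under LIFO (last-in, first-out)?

Ending inventory = $6,461.70

Dec 7, 255 sold [LIFO — newest first]: 212 @ $18.25 + 43 @ $17.10 = $4,604.30
Dec 10, 241 sold [LIFO — newest first]: 223 @ $14.70 + 17 @ $17.10 + 1 @ $19.25 = $3,588.05
Dec 12, 298 sold [LIFO — newest first]: 298 @ $12.25 = $3,650.50
Dec 16, 248 sold [LIFO — newest first]: 248 @ $15.40 = $3,819.20
Total COGS = $4,604.30 + $3,588.05 + $3,650.50 + $3,819.20 = $15,662.05
Ending inventory: 67 @ $19.25 + 93 @ $12.25 + 180 @ $12.80 + 28 @ $15.40 + 75 @ $17.30 = $6,461.70
Check: goods available $22,123.75 = COGS $15,662.05 + ending $6,461.70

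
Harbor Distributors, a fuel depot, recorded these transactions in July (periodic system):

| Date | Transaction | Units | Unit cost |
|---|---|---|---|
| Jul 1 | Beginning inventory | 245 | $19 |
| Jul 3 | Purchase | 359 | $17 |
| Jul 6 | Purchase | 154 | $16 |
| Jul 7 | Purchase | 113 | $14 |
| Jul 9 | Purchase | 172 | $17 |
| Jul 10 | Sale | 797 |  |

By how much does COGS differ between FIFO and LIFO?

$712

FIFO COGS: 245 @ $19 + 359 @ $17 + 154 @ $16 + 39 @ $14 = $13,768
LIFO COGS: 172 @ $17 + 113 @ $14 + 154 @ $16 + 358 @ $17 = $13,056
Difference = |$13,768 − $13,056| = $712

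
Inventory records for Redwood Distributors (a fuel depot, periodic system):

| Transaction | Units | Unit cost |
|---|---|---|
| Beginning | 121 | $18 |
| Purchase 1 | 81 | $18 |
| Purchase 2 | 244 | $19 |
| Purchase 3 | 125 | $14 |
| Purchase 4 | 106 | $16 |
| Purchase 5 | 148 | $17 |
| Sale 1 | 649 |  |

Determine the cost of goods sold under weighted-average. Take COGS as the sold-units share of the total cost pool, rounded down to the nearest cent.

COGS = $11,197.41

Sale 1, sell 649: 649/825 × $14,234.00 → $11,197.41
Ending inventory (cost pool remaining) = $3,036.59
Check: goods available $14,234.00 = COGS $11,197.41 + ending $3,036.59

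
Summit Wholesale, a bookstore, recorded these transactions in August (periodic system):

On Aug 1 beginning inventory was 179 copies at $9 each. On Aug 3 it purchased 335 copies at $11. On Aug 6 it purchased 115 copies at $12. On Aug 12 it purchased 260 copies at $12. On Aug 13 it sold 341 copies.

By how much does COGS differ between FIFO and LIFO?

$699

FIFO COGS: 179 @ $9 + 162 @ $11 = $3,393
LIFO COGS: 260 @ $12 + 81 @ $12 = $4,092
Difference = |$3,393 − $4,092| = $699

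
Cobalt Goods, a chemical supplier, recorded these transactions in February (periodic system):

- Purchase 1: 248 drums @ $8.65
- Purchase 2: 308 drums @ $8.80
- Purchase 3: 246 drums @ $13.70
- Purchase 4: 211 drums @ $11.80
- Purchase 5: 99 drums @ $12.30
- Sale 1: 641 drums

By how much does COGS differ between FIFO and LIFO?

FIFO COGS: 248 @ $8.65 + 308 @ $8.80 + 85 @ $13.70 = $6,020.10
LIFO COGS: 99 @ $12.30 + 211 @ $11.80 + 246 @ $13.70 + 85 @ $8.80 = $7,825.70
Difference = |$6,020.10 − $7,825.70| = $1,805.60

$1,805.60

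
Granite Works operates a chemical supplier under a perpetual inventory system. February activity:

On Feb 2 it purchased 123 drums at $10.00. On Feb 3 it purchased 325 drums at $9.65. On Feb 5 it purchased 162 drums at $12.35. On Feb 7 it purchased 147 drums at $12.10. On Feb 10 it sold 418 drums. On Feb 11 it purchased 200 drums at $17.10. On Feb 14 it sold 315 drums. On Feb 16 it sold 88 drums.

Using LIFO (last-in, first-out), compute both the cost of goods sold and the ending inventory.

Feb 10, 418 sold [LIFO — newest first]: 147 @ $12.10 + 162 @ $12.35 + 109 @ $9.65 = $4,831.25
Feb 14, 315 sold [LIFO — newest first]: 200 @ $17.10 + 115 @ $9.65 = $4,529.75
Feb 16, 88 sold [LIFO — newest first]: 88 @ $9.65 = $849.20
Total COGS = $4,831.25 + $4,529.75 + $849.20 = $10,210.20
Ending inventory: 123 @ $10.00 + 13 @ $9.65 = $1,355.45

COGS = $10,210.20; ending inventory = $1,355.45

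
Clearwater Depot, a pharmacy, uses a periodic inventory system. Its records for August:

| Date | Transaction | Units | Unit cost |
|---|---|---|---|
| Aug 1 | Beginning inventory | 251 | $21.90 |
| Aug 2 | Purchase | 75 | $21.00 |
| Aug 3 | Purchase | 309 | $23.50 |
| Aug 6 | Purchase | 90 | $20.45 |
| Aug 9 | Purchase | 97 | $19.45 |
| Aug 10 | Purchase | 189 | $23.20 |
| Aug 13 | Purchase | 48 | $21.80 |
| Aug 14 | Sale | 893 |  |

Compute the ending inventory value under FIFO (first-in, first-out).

Aug 14, 893 sold [FIFO — oldest first]: 251 @ $21.90 + 75 @ $21.00 + 309 @ $23.50 + 90 @ $20.45 + 97 @ $19.45 + 71 @ $23.20 = $19,707.75
Ending inventory: 118 @ $23.20 + 48 @ $21.80 = $3,784.00

Ending inventory = $3,784.00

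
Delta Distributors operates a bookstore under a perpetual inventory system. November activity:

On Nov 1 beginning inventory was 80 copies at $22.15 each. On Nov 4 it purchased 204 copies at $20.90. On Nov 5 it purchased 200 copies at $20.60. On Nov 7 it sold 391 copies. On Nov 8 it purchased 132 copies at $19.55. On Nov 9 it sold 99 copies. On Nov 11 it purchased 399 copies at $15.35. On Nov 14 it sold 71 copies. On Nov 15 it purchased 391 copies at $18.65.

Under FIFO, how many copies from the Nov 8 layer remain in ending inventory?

55

Nov 7, 391 sold [FIFO — oldest first]: 80 @ $22.15 + 204 @ $20.90 + 107 @ $20.60 = $8,239.80
Nov 9, 99 sold [FIFO — oldest first]: 93 @ $20.60 + 6 @ $19.55 = $2,033.10
Nov 14, 71 sold [FIFO — oldest first]: 71 @ $19.55 = $1,388.05
Total COGS = $8,239.80 + $2,033.10 + $1,388.05 = $11,660.95
Ending inventory: 55 @ $19.55 + 399 @ $15.35 + 391 @ $18.65 = $14,492.05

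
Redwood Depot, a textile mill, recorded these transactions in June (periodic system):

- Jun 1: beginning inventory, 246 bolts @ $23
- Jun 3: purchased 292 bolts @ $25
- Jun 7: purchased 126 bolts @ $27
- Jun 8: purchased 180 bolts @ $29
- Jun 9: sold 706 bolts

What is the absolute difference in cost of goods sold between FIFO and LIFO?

$828

FIFO COGS: 246 @ $23 + 292 @ $25 + 126 @ $27 + 42 @ $29 = $17,578
LIFO COGS: 180 @ $29 + 126 @ $27 + 292 @ $25 + 108 @ $23 = $18,406
Difference = |$17,578 − $18,406| = $828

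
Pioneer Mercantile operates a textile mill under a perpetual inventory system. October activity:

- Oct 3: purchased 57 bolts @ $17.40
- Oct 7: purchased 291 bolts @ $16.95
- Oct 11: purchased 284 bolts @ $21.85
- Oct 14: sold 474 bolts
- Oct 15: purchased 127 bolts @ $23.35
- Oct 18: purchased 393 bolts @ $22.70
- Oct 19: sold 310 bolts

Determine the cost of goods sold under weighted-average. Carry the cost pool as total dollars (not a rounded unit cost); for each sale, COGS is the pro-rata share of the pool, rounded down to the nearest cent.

After Oct 3: 57 on hand, pool $991.80 (≈ $17.4000 each)
After Oct 7: 348 on hand, pool $5,924.25 (≈ $17.0237 each)
After Oct 11: 632 on hand, pool $12,129.65 (≈ $19.1925 each)
Oct 14, sell 474: 474/632 × $12,129.65 → $9,097.23
After Oct 15: 285 on hand, pool $5,997.87 (≈ $21.0452 each)
After Oct 18: 678 on hand, pool $14,918.97 (≈ $22.0044 each)
Oct 19, sell 310: 310/678 × $14,918.97 → $6,821.35
Total COGS = $9,097.23 + $6,821.35 = $15,918.58
Ending inventory (cost pool remaining) = $8,097.62

COGS = $15,918.58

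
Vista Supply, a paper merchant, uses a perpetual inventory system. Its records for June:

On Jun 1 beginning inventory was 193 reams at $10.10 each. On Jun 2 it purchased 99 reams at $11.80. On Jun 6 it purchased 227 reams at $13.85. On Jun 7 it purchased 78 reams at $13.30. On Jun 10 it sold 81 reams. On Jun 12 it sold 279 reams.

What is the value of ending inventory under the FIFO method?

Jun 10, 81 sold [FIFO — oldest first]: 81 @ $10.10 = $818.10
Jun 12, 279 sold [FIFO — oldest first]: 112 @ $10.10 + 99 @ $11.80 + 68 @ $13.85 = $3,241.20
Total COGS = $818.10 + $3,241.20 = $4,059.30
Ending inventory: 159 @ $13.85 + 78 @ $13.30 = $3,239.55

Ending inventory = $3,239.55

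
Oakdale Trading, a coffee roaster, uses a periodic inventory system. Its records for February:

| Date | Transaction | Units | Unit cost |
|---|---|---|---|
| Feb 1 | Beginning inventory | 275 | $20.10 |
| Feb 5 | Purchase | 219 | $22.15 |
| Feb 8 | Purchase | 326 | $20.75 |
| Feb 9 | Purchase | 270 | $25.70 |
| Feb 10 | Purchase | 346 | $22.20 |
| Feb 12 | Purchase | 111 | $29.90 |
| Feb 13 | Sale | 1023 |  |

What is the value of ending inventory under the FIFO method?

Ending inventory = $12,722.00

Feb 13, 1023 sold [FIFO — oldest first]: 275 @ $20.10 + 219 @ $22.15 + 326 @ $20.75 + 203 @ $25.70 = $22,359.95
Ending inventory: 67 @ $25.70 + 346 @ $22.20 + 111 @ $29.90 = $12,722.00
Check: goods available $35,081.95 = COGS $22,359.95 + ending $12,722.00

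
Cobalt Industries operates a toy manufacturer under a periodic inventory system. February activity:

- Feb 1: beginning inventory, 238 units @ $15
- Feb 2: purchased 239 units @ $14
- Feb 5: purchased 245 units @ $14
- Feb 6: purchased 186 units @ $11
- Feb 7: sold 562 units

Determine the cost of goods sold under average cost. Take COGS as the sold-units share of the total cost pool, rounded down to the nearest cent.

COGS = $7,669.93

Feb 7, sell 562: 562/908 × $12,392.00 → $7,669.93
Ending inventory (cost pool remaining) = $4,722.07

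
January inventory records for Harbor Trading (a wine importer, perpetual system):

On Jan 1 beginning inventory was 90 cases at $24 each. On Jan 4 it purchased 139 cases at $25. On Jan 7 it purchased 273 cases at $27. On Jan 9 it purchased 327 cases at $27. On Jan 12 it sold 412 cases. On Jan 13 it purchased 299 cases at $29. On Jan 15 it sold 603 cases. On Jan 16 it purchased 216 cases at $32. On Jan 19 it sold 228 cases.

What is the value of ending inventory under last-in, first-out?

Ending inventory = $2,435

Jan 12, 412 sold [LIFO — newest first]: 327 @ $27 + 85 @ $27 = $11,124
Jan 15, 603 sold [LIFO — newest first]: 299 @ $29 + 188 @ $27 + 116 @ $25 = $16,647
Jan 19, 228 sold [LIFO — newest first]: 216 @ $32 + 12 @ $25 = $7,212
Total COGS = $11,124 + $16,647 + $7,212 = $34,983
Ending inventory: 90 @ $24 + 11 @ $25 = $2,435
Check: goods available $37,418 = COGS $34,983 + ending $2,435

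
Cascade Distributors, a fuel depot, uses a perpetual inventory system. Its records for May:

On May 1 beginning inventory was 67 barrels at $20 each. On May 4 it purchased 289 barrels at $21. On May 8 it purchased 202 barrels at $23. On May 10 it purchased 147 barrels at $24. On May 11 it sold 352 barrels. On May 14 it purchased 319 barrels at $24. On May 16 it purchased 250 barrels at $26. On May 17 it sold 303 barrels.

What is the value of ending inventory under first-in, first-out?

Ending inventory = $15,356

May 11, 352 sold [FIFO — oldest first]: 67 @ $20 + 285 @ $21 = $7,325
May 17, 303 sold [FIFO — oldest first]: 4 @ $21 + 202 @ $23 + 97 @ $24 = $7,058
Total COGS = $7,325 + $7,058 = $14,383
Ending inventory: 50 @ $24 + 319 @ $24 + 250 @ $26 = $15,356
Check: goods available $29,739 = COGS $14,383 + ending $15,356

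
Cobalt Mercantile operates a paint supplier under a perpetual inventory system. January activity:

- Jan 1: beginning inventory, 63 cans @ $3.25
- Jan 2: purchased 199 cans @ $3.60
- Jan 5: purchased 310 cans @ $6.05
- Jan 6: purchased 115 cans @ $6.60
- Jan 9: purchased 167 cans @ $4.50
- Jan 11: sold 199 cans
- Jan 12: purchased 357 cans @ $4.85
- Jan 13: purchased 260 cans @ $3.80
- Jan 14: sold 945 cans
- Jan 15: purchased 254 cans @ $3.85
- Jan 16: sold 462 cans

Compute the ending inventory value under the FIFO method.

Ending inventory = $458.15

Jan 11, 199 sold [FIFO — oldest first]: 63 @ $3.25 + 136 @ $3.60 = $694.35
Jan 14, 945 sold [FIFO — oldest first]: 63 @ $3.60 + 310 @ $6.05 + 115 @ $6.60 + 167 @ $4.50 + 290 @ $4.85 = $5,019.30
Jan 16, 462 sold [FIFO — oldest first]: 67 @ $4.85 + 260 @ $3.80 + 135 @ $3.85 = $1,832.70
Total COGS = $694.35 + $5,019.30 + $1,832.70 = $7,546.35
Ending inventory: 119 @ $3.85 = $458.15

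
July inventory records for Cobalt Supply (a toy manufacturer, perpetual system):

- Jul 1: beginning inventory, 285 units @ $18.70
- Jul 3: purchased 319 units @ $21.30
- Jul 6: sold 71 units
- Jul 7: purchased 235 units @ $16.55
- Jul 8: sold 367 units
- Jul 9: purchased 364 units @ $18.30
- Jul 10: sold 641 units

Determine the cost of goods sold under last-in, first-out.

Jul 6, 71 sold [LIFO — newest first]: 71 @ $21.30 = $1,512.30
Jul 8, 367 sold [LIFO — newest first]: 235 @ $16.55 + 132 @ $21.30 = $6,700.85
Jul 10, 641 sold [LIFO — newest first]: 364 @ $18.30 + 116 @ $21.30 + 161 @ $18.70 = $12,142.70
Total COGS = $1,512.30 + $6,700.85 + $12,142.70 = $20,355.85
Ending inventory: 124 @ $18.70 = $2,318.80

COGS = $20,355.85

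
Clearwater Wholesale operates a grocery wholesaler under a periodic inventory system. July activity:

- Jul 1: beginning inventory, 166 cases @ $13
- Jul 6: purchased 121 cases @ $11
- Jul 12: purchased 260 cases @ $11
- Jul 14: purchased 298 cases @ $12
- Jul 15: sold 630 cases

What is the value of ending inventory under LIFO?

Ending inventory = $2,697

Jul 15, 630 sold [LIFO — newest first]: 298 @ $12 + 260 @ $11 + 72 @ $11 = $7,228
Ending inventory: 166 @ $13 + 49 @ $11 = $2,697
Check: goods available $9,925 = COGS $7,228 + ending $2,697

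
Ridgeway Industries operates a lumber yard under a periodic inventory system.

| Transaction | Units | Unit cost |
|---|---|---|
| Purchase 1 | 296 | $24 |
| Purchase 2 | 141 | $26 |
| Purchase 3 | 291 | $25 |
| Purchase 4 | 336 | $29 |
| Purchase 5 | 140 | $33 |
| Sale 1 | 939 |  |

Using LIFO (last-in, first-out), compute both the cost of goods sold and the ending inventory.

COGS = $26,049; ending inventory = $6,360

Sale 1 (939) [LIFO — newest first]: 140 @ $33 + 336 @ $29 + 291 @ $25 + 141 @ $26 + 31 @ $24 = $26,049
Ending inventory: 265 @ $24 = $6,360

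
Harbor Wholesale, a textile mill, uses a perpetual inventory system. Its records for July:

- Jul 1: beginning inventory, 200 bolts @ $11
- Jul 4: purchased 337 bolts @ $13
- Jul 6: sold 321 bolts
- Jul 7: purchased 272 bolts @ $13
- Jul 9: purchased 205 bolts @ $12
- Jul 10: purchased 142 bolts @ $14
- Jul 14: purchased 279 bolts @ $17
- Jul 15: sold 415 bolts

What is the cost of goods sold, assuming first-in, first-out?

COGS = $9,168

Jul 6, 321 sold [FIFO — oldest first]: 200 @ $11 + 121 @ $13 = $3,773
Jul 15, 415 sold [FIFO — oldest first]: 216 @ $13 + 199 @ $13 = $5,395
Total COGS = $3,773 + $5,395 = $9,168
Ending inventory: 73 @ $13 + 205 @ $12 + 142 @ $14 + 279 @ $17 = $10,140
Check: goods available $19,308 = COGS $9,168 + ending $10,140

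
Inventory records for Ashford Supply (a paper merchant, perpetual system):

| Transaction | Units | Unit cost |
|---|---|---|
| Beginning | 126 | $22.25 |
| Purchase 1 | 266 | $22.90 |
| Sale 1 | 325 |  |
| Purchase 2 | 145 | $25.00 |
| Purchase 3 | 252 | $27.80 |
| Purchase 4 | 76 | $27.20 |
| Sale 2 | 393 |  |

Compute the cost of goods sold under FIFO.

COGS = $17,551.70

Sale 1 (325) [FIFO — oldest first]: 126 @ $22.25 + 199 @ $22.90 = $7,360.60
Sale 2 (393) [FIFO — oldest first]: 67 @ $22.90 + 145 @ $25.00 + 181 @ $27.80 = $10,191.10
Total COGS = $7,360.60 + $10,191.10 = $17,551.70
Ending inventory: 71 @ $27.80 + 76 @ $27.20 = $4,041.00
Check: goods available $21,592.70 = COGS $17,551.70 + ending $4,041.00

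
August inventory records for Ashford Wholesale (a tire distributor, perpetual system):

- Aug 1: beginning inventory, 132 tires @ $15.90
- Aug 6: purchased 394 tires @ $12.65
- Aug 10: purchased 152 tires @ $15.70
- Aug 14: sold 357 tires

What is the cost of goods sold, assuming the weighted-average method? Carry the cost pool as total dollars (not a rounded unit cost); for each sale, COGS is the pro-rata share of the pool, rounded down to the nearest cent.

COGS = $4,986.04

After Aug 1: 132 on hand, pool $2,098.80 (≈ $15.9000 each)
After Aug 6: 526 on hand, pool $7,082.90 (≈ $13.4656 each)
After Aug 10: 678 on hand, pool $9,469.30 (≈ $13.9665 each)
Aug 14, sell 357: 357/678 × $9,469.30 → $4,986.04
Ending inventory (cost pool remaining) = $4,483.26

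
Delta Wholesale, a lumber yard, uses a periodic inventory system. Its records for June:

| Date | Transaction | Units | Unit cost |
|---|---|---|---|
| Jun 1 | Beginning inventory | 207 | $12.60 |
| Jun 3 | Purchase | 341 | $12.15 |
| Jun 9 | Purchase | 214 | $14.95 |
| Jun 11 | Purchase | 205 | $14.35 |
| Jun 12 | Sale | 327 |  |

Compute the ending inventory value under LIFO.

Jun 12, 327 sold [LIFO — newest first]: 205 @ $14.35 + 122 @ $14.95 = $4,765.65
Ending inventory: 207 @ $12.60 + 341 @ $12.15 + 92 @ $14.95 = $8,126.75

Ending inventory = $8,126.75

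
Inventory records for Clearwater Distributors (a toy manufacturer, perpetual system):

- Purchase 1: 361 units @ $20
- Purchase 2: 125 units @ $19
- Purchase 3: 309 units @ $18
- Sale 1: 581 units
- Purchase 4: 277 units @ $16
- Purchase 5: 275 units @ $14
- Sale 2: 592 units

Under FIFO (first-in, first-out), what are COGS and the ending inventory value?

Sale 1 (581) [FIFO — oldest first]: 361 @ $20 + 125 @ $19 + 95 @ $18 = $11,305
Sale 2 (592) [FIFO — oldest first]: 214 @ $18 + 277 @ $16 + 101 @ $14 = $9,698
Total COGS = $11,305 + $9,698 = $21,003
Ending inventory: 174 @ $14 = $2,436

COGS = $21,003; ending inventory = $2,436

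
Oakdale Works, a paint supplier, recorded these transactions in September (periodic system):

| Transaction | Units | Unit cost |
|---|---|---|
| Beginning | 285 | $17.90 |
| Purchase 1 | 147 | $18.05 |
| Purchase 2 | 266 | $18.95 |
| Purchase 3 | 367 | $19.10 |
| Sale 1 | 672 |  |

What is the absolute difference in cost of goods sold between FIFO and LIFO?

FIFO COGS: 285 @ $17.90 + 147 @ $18.05 + 240 @ $18.95 = $12,302.85
LIFO COGS: 367 @ $19.10 + 266 @ $18.95 + 39 @ $18.05 = $12,754.35
Difference = |$12,302.85 − $12,754.35| = $451.50

$451.50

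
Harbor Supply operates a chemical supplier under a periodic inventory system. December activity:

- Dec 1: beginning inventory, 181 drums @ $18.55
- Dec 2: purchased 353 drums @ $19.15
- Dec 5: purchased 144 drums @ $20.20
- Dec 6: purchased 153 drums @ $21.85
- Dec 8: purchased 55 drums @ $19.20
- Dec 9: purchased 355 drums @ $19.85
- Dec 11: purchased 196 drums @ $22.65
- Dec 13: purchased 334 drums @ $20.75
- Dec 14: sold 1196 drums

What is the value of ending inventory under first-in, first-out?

Ending inventory = $12,263.15

Dec 14, 1196 sold [FIFO — oldest first]: 181 @ $18.55 + 353 @ $19.15 + 144 @ $20.20 + 153 @ $21.85 + 55 @ $19.20 + 310 @ $19.85 = $23,578.85
Ending inventory: 45 @ $19.85 + 196 @ $22.65 + 334 @ $20.75 = $12,263.15
Check: goods available $35,842.00 = COGS $23,578.85 + ending $12,263.15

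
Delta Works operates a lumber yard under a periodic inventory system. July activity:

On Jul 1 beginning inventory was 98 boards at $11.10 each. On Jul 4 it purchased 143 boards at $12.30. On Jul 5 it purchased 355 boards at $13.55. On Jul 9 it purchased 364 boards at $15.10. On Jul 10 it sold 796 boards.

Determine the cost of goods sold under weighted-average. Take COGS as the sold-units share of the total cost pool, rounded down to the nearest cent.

Jul 10, sell 796: 796/960 × $13,153.35 → $10,906.31
Ending inventory (cost pool remaining) = $2,247.04

COGS = $10,906.31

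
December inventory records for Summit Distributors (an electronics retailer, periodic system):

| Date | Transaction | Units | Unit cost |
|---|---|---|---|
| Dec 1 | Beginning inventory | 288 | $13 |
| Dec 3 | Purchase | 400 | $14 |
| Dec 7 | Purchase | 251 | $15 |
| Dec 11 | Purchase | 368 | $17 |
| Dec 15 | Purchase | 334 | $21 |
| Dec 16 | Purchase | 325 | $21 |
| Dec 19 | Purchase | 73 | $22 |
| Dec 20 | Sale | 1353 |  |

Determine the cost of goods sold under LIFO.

COGS = $25,494

Dec 20, 1353 sold [LIFO — newest first]: 73 @ $22 + 325 @ $21 + 334 @ $21 + 368 @ $17 + 251 @ $15 + 2 @ $14 = $25,494
Ending inventory: 288 @ $13 + 398 @ $14 = $9,316
Check: goods available $34,810 = COGS $25,494 + ending $9,316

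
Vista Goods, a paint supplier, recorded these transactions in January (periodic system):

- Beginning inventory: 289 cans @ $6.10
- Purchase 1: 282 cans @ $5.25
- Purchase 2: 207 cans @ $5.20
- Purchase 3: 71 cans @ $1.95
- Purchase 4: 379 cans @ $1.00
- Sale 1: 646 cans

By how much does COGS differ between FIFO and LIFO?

FIFO COGS: 289 @ $6.10 + 282 @ $5.25 + 75 @ $5.20 = $3,633.40
LIFO COGS: 379 @ $1.00 + 71 @ $1.95 + 196 @ $5.20 = $1,536.65
Difference = |$3,633.40 − $1,536.65| = $2,096.75

$2,096.75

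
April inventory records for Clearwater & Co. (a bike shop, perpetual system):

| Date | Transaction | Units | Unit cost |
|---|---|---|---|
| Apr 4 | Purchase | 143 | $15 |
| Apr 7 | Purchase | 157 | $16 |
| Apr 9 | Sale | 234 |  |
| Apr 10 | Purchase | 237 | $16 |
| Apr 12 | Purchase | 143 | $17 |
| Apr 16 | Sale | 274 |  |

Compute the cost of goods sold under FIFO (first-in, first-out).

COGS = $7,985

Apr 9, 234 sold [FIFO — oldest first]: 143 @ $15 + 91 @ $16 = $3,601
Apr 16, 274 sold [FIFO — oldest first]: 66 @ $16 + 208 @ $16 = $4,384
Total COGS = $3,601 + $4,384 = $7,985
Ending inventory: 29 @ $16 + 143 @ $17 = $2,895
Check: goods available $10,880 = COGS $7,985 + ending $2,895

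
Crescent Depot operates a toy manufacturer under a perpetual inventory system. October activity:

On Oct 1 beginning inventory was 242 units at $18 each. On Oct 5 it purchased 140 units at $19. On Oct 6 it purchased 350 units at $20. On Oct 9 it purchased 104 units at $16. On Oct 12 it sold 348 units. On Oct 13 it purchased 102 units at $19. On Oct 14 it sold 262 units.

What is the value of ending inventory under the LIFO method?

Ending inventory = $5,990

Oct 12, 348 sold [LIFO — newest first]: 104 @ $16 + 244 @ $20 = $6,544
Oct 14, 262 sold [LIFO — newest first]: 102 @ $19 + 106 @ $20 + 54 @ $19 = $5,084
Total COGS = $6,544 + $5,084 = $11,628
Ending inventory: 242 @ $18 + 86 @ $19 = $5,990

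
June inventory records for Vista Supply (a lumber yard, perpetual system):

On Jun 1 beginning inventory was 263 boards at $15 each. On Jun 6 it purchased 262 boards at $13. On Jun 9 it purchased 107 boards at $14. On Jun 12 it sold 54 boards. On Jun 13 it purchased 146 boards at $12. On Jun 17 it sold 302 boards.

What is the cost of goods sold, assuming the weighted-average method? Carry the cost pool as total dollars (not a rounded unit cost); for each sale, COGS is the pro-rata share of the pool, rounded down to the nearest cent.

After Jun 1: 263 on hand, pool $3,945.00 (≈ $15.0000 each)
After Jun 6: 525 on hand, pool $7,351.00 (≈ $14.0019 each)
After Jun 9: 632 on hand, pool $8,849.00 (≈ $14.0016 each)
Jun 12, sell 54: 54/632 × $8,849.00 → $756.08
After Jun 13: 724 on hand, pool $9,844.92 (≈ $13.5980 each)
Jun 17, sell 302: 302/724 × $9,844.92 → $4,106.58
Total COGS = $756.08 + $4,106.58 = $4,862.66
Ending inventory (cost pool remaining) = $5,738.34

COGS = $4,862.66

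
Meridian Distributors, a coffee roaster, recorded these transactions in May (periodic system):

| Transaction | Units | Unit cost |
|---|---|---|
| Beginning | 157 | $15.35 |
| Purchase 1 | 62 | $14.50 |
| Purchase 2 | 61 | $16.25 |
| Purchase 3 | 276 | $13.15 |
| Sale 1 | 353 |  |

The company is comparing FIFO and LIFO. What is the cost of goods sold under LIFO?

FIFO COGS: 157 @ $15.35 + 62 @ $14.50 + 61 @ $16.25 + 73 @ $13.15 = $5,260.15
LIFO COGS: 276 @ $13.15 + 61 @ $16.25 + 16 @ $14.50 = $4,852.65

COGS = $4,852.65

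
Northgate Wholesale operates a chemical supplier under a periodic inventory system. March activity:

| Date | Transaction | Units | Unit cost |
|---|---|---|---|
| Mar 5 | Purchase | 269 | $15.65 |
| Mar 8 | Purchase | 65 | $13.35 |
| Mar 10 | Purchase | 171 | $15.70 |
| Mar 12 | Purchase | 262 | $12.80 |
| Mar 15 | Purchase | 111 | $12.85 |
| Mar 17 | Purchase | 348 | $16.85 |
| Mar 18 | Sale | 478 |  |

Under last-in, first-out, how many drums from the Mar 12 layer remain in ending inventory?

243

Mar 18, 478 sold [LIFO — newest first]: 348 @ $16.85 + 111 @ $12.85 + 19 @ $12.80 = $7,533.35
Ending inventory: 269 @ $15.65 + 65 @ $13.35 + 171 @ $15.70 + 243 @ $12.80 = $10,872.70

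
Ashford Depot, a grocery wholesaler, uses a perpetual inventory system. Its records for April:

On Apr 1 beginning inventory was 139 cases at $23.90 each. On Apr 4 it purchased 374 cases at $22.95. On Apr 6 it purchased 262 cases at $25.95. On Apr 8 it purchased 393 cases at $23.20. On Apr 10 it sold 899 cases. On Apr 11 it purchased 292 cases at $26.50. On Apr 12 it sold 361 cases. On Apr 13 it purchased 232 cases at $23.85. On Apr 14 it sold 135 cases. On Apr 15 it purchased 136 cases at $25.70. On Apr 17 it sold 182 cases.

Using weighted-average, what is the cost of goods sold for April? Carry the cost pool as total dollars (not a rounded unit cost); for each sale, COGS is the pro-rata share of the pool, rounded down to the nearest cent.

After Apr 1: 139 on hand, pool $3,322.10 (≈ $23.9000 each)
After Apr 4: 513 on hand, pool $11,905.40 (≈ $23.2074 each)
After Apr 6: 775 on hand, pool $18,704.30 (≈ $24.1346 each)
After Apr 8: 1168 on hand, pool $27,821.90 (≈ $23.8201 each)
Apr 10, sell 899: 899/1168 × $27,821.90 → $21,414.28
After Apr 11: 561 on hand, pool $14,145.62 (≈ $25.2150 each)
Apr 12, sell 361: 361/561 × $14,145.62 → $9,102.61
After Apr 13: 432 on hand, pool $10,576.21 (≈ $24.4820 each)
Apr 14, sell 135: 135/432 × $10,576.21 → $3,305.06
After Apr 15: 433 on hand, pool $10,766.35 (≈ $24.8645 each)
Apr 17, sell 182: 182/433 × $10,766.35 → $4,525.34
Total COGS = $21,414.28 + $9,102.61 + $3,305.06 + $4,525.34 = $38,347.29
Ending inventory (cost pool remaining) = $6,241.01

COGS = $38,347.29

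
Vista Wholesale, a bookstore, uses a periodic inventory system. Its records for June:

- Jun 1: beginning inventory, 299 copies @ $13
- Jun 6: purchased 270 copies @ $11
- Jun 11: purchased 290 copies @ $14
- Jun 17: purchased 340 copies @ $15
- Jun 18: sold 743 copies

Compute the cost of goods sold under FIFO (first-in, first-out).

COGS = $9,293

Jun 18, 743 sold [FIFO — oldest first]: 299 @ $13 + 270 @ $11 + 174 @ $14 = $9,293
Ending inventory: 116 @ $14 + 340 @ $15 = $6,724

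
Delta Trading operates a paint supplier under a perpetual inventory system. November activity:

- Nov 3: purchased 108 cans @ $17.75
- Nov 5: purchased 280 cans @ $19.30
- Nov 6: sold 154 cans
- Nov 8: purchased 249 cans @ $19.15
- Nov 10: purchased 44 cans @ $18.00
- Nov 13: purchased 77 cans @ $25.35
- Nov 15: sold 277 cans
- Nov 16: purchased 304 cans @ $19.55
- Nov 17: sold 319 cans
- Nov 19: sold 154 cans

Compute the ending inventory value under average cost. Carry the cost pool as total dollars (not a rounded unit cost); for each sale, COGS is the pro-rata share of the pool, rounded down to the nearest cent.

After Nov 3: 108 on hand, pool $1,917.00 (≈ $17.7500 each)
After Nov 5: 388 on hand, pool $7,321.00 (≈ $18.8686 each)
Nov 6, sell 154: 154/388 × $7,321.00 → $2,905.75
After Nov 8: 483 on hand, pool $9,183.60 (≈ $19.0137 each)
After Nov 10: 527 on hand, pool $9,975.60 (≈ $18.9290 each)
After Nov 13: 604 on hand, pool $11,927.55 (≈ $19.7476 each)
Nov 15, sell 277: 277/604 × $11,927.55 → $5,470.08
After Nov 16: 631 on hand, pool $12,400.67 (≈ $19.6524 each)
Nov 17, sell 319: 319/631 × $12,400.67 → $6,269.11
Nov 19, sell 154: 154/312 × $6,131.56 → $3,026.47
Total COGS = $2,905.75 + $5,470.08 + $6,269.11 + $3,026.47 = $17,671.41
Ending inventory (cost pool remaining) = $3,105.09

Ending inventory = $3,105.09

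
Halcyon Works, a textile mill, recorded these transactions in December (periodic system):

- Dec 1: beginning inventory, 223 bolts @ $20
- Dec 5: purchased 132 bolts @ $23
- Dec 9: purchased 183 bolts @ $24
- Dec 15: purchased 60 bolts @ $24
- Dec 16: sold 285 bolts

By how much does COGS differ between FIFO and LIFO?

FIFO COGS: 223 @ $20 + 62 @ $23 = $5,886
LIFO COGS: 60 @ $24 + 183 @ $24 + 42 @ $23 = $6,798
Difference = |$5,886 − $6,798| = $912

$912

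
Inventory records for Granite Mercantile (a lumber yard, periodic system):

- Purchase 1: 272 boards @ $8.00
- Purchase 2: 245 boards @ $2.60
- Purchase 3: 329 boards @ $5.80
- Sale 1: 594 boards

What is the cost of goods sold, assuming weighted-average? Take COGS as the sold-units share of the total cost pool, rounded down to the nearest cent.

Sale 1, sell 594: 594/846 × $4,721.20 → $3,314.88
Ending inventory (cost pool remaining) = $1,406.32
Check: goods available $4,721.20 = COGS $3,314.88 + ending $1,406.32

COGS = $3,314.88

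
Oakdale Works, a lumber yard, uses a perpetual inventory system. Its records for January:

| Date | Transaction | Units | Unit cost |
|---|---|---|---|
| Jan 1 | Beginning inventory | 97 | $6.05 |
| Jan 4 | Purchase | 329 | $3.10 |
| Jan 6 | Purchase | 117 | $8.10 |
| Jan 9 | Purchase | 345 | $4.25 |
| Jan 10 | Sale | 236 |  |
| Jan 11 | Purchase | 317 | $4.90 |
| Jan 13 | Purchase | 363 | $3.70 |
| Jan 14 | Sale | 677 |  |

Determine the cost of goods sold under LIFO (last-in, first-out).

COGS = $3,884.70

Jan 10, 236 sold [LIFO — newest first]: 236 @ $4.25 = $1,003.00
Jan 14, 677 sold [LIFO — newest first]: 363 @ $3.70 + 314 @ $4.90 = $2,881.70
Total COGS = $1,003.00 + $2,881.70 = $3,884.70
Ending inventory: 97 @ $6.05 + 329 @ $3.10 + 117 @ $8.10 + 109 @ $4.25 + 3 @ $4.90 = $3,032.40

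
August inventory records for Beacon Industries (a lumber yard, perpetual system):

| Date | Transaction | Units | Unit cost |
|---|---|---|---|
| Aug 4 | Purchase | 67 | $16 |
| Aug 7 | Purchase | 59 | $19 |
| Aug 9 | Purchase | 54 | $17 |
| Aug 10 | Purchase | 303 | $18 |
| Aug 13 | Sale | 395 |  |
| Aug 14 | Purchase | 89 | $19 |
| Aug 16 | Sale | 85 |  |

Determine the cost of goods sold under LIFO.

Aug 13, 395 sold [LIFO — newest first]: 303 @ $18 + 54 @ $17 + 38 @ $19 = $7,094
Aug 16, 85 sold [LIFO — newest first]: 85 @ $19 = $1,615
Total COGS = $7,094 + $1,615 = $8,709
Ending inventory: 67 @ $16 + 21 @ $19 + 4 @ $19 = $1,547

COGS = $8,709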